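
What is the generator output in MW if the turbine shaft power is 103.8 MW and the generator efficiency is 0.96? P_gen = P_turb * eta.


P_gen = 103.8 * 0.96 = 99.6480 MW


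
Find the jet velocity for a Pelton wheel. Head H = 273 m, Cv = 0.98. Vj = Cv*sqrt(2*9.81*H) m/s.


Vj = 0.98 * sqrt(2*9.81*273) = 71.7227 m/s


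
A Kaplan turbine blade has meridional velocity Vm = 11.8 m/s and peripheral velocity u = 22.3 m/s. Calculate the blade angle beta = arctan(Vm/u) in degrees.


beta = arctan(11.8 / 22.3) = 27.8855 degrees


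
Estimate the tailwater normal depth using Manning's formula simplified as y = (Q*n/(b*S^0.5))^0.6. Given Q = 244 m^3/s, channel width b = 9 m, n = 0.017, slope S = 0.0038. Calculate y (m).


y = (244 * 0.017 / (9 * 0.0038^0.5))^0.6 = 3.3437 m


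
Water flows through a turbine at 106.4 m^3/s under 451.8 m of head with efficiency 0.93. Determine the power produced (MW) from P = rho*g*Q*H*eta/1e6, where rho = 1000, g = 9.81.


P = 1000 * 9.81 * 106.4 * 451.8 * 0.93 / 1e6 = 438.5709 MW


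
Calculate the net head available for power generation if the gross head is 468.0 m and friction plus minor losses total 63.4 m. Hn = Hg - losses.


Hn = 468.0 - 63.4 = 404.6000 m


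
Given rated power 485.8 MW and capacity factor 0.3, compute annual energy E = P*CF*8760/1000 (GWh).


E = 485.8 * 0.3 * 8760 / 1000 = 1276.6824 GWh


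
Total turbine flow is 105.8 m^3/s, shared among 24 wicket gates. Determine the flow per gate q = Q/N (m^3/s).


q = 105.8 / 24 = 4.4083 m^3/s


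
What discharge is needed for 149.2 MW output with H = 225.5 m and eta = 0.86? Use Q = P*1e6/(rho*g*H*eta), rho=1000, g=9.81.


Q = 149.2 * 1e6 / (1000 * 9.81 * 225.5 * 0.86) = 78.4251 m^3/s


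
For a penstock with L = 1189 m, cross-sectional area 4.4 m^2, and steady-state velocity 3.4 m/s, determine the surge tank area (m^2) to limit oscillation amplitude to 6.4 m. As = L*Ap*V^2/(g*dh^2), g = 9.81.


As = 1189 * 4.4 * 3.4^2 / (9.81 * 6.4^2) = 150.5093 m^2


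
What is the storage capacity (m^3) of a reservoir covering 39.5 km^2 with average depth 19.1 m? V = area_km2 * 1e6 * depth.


V = 39.5 * 1e6 * 19.1 = 7.5445e+08 m^3


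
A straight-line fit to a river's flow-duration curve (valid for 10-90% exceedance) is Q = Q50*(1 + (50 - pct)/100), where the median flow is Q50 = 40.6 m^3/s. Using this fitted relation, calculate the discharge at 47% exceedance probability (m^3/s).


Q = 40.6 * (1 + (50 - 47)/100) = 41.8180 m^3/s


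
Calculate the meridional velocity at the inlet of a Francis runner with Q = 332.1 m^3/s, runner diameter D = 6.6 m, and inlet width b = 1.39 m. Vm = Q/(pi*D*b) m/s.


Vm = 332.1 / (pi * 6.6 * 1.39) = 11.5229 m/s


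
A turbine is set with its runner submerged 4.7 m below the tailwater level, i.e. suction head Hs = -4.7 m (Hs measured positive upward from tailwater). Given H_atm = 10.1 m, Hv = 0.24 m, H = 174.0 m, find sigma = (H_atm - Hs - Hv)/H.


sigma = (10.1 - (-4.7) - 0.24) / 174.0 = 0.0837


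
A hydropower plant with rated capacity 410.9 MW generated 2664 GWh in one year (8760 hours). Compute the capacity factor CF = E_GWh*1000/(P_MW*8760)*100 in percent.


CF = 2664 * 1000 / (410.9 * 8760) * 100 = 74.0106 %


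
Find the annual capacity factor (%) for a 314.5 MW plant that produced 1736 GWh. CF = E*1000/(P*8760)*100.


CF = 1736 * 1000 / (314.5 * 8760) * 100 = 63.0122 %


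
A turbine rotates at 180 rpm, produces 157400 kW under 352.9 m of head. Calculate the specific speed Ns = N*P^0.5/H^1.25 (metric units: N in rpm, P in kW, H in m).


Ns = 180 * 157400^0.5 / 352.9^1.25 = 46.6885


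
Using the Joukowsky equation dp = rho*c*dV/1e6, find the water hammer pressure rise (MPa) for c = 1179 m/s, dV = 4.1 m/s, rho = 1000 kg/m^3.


dp = 1000 * 1179 * 4.1 / 1e6 = 4.8339 MPa


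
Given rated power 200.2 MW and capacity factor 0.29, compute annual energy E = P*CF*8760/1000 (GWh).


E = 200.2 * 0.29 * 8760 / 1000 = 508.5881 GWh


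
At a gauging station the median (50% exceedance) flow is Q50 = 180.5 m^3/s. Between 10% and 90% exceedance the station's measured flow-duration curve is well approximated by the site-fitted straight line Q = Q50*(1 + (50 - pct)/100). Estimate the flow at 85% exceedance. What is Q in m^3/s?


Q = 180.5 * (1 + (50 - 85)/100) = 117.3250 m^3/s


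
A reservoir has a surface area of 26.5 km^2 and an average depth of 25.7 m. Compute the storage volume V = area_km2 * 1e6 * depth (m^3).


V = 26.5 * 1e6 * 25.7 = 6.8105e+08 m^3


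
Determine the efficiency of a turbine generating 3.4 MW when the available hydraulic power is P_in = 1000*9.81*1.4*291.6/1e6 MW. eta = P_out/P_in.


P_in = 1000 * 9.81 * 1.4 * 291.6 / 1e6 = 4.0048 MW
eta = 3.4 / 4.0048 = 0.8490


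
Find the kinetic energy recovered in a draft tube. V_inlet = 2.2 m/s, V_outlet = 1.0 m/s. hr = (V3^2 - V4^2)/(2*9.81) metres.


hr = (2.2^2 - 1.0^2) / (2*9.81) = 0.1957 m


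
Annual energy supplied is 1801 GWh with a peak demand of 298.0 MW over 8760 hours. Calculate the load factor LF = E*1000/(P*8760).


LF = 1801 * 1000 / (298.0 * 8760) = 0.6899


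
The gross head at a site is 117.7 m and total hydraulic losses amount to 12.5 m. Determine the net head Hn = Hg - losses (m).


Hn = 117.7 - 12.5 = 105.2000 m


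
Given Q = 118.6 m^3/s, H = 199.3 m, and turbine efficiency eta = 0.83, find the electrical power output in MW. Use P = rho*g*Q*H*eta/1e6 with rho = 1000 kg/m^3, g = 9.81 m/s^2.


P = 1000 * 9.81 * 118.6 * 199.3 * 0.83 / 1e6 = 192.4594 MW


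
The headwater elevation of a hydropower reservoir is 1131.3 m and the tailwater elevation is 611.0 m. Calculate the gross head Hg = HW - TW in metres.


Hg = 1131.3 - 611.0 = 520.3000 m


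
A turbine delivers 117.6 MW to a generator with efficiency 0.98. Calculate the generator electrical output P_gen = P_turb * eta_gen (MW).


P_gen = 117.6 * 0.98 = 115.2480 MW


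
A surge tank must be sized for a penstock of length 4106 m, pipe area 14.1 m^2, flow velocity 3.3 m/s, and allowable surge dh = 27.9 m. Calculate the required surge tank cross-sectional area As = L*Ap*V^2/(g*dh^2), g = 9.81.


As = 4106 * 14.1 * 3.3^2 / (9.81 * 27.9^2) = 82.5636 m^2


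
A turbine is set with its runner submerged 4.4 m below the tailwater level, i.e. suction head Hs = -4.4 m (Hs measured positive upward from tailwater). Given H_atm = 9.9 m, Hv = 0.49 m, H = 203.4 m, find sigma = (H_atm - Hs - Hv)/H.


sigma = (9.9 - (-4.4) - 0.49) / 203.4 = 0.0679


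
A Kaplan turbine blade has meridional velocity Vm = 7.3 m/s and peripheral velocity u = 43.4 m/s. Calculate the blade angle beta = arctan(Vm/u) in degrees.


beta = arctan(7.3 / 43.4) = 9.5479 degrees


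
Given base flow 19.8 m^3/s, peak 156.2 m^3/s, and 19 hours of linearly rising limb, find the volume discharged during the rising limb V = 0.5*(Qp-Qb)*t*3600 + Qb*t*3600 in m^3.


V = 0.5*(156.2 - 19.8)*19*3600 + 19.8*19*3600 = 6.0192e+06 m^3


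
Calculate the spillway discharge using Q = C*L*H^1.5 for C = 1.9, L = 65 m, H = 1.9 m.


Q = 1.9 * 65 * 1.9^1.5 = 323.4427 m^3/s


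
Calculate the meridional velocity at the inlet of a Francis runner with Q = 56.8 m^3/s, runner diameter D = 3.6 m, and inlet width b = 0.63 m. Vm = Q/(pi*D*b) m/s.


Vm = 56.8 / (pi * 3.6 * 0.63) = 7.9718 m/s


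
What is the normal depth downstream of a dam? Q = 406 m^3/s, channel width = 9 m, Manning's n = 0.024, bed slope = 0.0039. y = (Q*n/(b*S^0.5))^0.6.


y = (406 * 0.024 / (9 * 0.0039^0.5))^0.6 = 5.5383 m


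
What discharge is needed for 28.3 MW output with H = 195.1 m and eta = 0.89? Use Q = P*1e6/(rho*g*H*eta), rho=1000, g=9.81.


Q = 28.3 * 1e6 / (1000 * 9.81 * 195.1 * 0.89) = 16.6138 m^3/s


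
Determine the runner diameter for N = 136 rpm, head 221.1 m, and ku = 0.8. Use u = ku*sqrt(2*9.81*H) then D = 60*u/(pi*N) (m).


u = 0.8 * sqrt(2*9.81*221.1) = 52.6907 m/s
D = 60 * 52.6907 / (pi * 136) = 7.3994 m


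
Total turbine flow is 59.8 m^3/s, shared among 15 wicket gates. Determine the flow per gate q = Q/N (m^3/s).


q = 59.8 / 15 = 3.9867 m^3/s


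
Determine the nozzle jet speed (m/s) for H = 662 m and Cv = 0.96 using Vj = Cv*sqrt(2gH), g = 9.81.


Vj = 0.96 * sqrt(2*9.81*662) = 109.4082 m/s


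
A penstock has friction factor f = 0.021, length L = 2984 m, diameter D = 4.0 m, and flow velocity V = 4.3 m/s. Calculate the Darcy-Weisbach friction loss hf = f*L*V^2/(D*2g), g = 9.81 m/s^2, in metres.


hf = 0.021 * 2984 * 4.3^2 / (4.0 * 2 * 9.81) = 14.7637 m


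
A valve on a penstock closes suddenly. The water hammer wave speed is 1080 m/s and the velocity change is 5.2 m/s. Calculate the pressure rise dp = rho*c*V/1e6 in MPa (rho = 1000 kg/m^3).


dp = 1000 * 1080 * 5.2 / 1e6 = 5.6160 MPa


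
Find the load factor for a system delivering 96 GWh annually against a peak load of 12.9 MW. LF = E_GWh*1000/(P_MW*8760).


LF = 96 * 1000 / (12.9 * 8760) = 0.8495


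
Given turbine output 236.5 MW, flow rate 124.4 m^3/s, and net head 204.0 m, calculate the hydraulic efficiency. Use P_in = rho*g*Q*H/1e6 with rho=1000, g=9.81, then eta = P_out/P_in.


P_in = 1000 * 9.81 * 124.4 * 204.0 / 1e6 = 248.9543 MW
eta = 236.5 / 248.9543 = 0.9500


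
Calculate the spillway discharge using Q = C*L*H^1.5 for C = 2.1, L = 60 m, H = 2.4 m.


Q = 2.1 * 60 * 2.4^1.5 = 468.4761 m^3/s


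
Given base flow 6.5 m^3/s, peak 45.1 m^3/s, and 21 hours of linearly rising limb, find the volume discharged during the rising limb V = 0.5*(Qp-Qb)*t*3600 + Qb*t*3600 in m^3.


V = 0.5*(45.1 - 6.5)*21*3600 + 6.5*21*3600 = 1.9505e+06 m^3


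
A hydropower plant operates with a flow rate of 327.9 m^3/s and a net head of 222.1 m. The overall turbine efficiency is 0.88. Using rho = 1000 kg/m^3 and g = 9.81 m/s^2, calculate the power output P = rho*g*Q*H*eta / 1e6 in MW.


P = 1000 * 9.81 * 327.9 * 222.1 * 0.88 / 1e6 = 628.6974 MW


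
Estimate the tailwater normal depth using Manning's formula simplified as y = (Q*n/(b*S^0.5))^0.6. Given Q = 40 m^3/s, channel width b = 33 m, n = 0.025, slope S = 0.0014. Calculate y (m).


y = (40 * 0.025 / (33 * 0.0014^0.5))^0.6 = 0.8812 m


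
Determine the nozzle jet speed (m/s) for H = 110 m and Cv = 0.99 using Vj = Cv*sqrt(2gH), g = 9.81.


Vj = 0.99 * sqrt(2*9.81*110) = 45.9919 m/s


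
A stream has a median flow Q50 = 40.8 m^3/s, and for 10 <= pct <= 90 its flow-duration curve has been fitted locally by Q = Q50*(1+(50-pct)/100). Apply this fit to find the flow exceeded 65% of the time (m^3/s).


Q = 40.8 * (1 + (50 - 65)/100) = 34.6800 m^3/s


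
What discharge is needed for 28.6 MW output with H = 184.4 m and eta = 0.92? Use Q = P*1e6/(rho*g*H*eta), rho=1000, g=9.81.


Q = 28.6 * 1e6 / (1000 * 9.81 * 184.4 * 0.92) = 17.1850 m^3/s


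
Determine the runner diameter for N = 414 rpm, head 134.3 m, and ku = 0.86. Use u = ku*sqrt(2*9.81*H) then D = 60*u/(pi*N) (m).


u = 0.86 * sqrt(2*9.81*134.3) = 44.1455 m/s
D = 60 * 44.1455 / (pi * 414) = 2.0365 m


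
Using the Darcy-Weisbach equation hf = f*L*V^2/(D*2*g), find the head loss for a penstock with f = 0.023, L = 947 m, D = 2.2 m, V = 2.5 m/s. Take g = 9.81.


hf = 0.023 * 947 * 2.5^2 / (2.2 * 2 * 9.81) = 3.1538 m


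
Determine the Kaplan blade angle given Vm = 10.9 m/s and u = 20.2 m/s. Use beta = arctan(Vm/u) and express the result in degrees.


beta = arctan(10.9 / 20.2) = 28.3515 degrees


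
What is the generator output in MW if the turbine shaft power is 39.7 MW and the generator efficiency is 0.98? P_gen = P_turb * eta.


P_gen = 39.7 * 0.98 = 38.9060 MW


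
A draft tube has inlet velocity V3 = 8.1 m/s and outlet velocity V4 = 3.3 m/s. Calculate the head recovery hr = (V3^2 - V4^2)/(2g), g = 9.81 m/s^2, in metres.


hr = (8.1^2 - 3.3^2) / (2*9.81) = 2.7890 m


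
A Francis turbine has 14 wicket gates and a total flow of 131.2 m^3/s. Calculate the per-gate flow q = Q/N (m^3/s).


q = 131.2 / 14 = 9.3714 m^3/s


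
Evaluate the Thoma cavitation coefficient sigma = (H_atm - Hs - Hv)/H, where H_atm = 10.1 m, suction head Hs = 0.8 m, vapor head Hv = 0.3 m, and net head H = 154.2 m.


sigma = (10.1 - 0.8 - 0.3) / 154.2 = 0.0584


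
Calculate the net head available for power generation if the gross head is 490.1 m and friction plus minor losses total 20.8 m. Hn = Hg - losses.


Hn = 490.1 - 20.8 = 469.3000 m


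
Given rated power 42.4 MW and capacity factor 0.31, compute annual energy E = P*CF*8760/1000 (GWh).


E = 42.4 * 0.31 * 8760 / 1000 = 115.1414 GWh


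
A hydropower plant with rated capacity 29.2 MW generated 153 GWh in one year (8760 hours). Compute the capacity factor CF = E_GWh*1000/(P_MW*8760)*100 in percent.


CF = 153 * 1000 / (29.2 * 8760) * 100 = 59.8142 %


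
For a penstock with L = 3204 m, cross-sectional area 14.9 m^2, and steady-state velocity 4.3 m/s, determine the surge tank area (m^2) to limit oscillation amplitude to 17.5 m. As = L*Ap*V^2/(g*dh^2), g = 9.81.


As = 3204 * 14.9 * 4.3^2 / (9.81 * 17.5^2) = 293.8127 m^2


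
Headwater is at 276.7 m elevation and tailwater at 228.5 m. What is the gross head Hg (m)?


Hg = 276.7 - 228.5 = 48.2000 m


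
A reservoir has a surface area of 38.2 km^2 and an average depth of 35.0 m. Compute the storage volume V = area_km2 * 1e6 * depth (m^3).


V = 38.2 * 1e6 * 35.0 = 1.3370e+09 m^3


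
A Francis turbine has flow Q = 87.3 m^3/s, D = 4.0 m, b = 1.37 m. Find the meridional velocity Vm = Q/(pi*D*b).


Vm = 87.3 / (pi * 4.0 * 1.37) = 5.0709 m/s


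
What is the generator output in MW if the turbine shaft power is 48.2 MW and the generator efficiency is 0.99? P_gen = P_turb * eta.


P_gen = 48.2 * 0.99 = 47.7180 MW


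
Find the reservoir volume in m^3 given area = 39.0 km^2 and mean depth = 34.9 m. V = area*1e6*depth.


V = 39.0 * 1e6 * 34.9 = 1.3611e+09 m^3


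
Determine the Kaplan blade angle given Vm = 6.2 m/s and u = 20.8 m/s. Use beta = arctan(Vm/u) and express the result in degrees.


beta = arctan(6.2 / 20.8) = 16.5981 degrees


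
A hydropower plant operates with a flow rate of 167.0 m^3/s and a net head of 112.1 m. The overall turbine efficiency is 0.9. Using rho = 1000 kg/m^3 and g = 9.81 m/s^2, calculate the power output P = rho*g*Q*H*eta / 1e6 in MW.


P = 1000 * 9.81 * 167.0 * 112.1 * 0.9 / 1e6 = 165.2851 MW


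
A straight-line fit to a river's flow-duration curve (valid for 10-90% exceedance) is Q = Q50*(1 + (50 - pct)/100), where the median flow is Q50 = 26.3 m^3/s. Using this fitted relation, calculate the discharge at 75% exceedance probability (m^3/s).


Q = 26.3 * (1 + (50 - 75)/100) = 19.7250 m^3/s


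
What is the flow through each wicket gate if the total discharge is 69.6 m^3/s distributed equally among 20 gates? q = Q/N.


q = 69.6 / 20 = 3.4800 m^3/s


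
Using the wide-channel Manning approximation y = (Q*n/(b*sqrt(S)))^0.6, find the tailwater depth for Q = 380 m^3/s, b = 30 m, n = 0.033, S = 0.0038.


y = (380 * 0.033 / (30 * 0.0038^0.5))^0.6 = 3.1533 m


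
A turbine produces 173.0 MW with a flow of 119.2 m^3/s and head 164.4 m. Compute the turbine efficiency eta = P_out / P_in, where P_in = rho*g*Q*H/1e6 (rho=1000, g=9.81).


P_in = 1000 * 9.81 * 119.2 * 164.4 / 1e6 = 192.2415 MW
eta = 173.0 / 192.2415 = 0.8999


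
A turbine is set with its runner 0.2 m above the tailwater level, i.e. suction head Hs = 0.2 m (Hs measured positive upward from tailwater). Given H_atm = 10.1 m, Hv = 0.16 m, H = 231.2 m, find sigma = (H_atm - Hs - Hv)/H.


sigma = (10.1 - 0.2 - 0.16) / 231.2 = 0.0421


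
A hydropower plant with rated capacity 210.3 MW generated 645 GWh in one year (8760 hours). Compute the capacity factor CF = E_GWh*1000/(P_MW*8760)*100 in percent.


CF = 645 * 1000 / (210.3 * 8760) * 100 = 35.0120 %


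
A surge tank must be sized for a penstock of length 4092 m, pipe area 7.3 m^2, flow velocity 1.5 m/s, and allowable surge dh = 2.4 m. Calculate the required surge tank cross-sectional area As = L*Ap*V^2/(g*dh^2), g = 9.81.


As = 4092 * 7.3 * 1.5^2 / (9.81 * 2.4^2) = 1189.4591 m^2


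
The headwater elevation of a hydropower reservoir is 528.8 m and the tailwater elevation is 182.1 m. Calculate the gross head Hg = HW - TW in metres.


Hg = 528.8 - 182.1 = 346.7000 m


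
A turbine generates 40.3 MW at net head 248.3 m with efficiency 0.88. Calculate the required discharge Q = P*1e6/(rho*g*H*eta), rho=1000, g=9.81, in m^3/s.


Q = 40.3 * 1e6 / (1000 * 9.81 * 248.3 * 0.88) = 18.8008 m^3/s


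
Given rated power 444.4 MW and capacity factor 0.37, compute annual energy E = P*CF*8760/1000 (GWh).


E = 444.4 * 0.37 * 8760 / 1000 = 1440.3893 GWh


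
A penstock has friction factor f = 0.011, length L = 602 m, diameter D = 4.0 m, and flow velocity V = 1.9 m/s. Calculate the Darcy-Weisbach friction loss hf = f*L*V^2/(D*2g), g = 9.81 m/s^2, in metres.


hf = 0.011 * 602 * 1.9^2 / (4.0 * 2 * 9.81) = 0.3046 m


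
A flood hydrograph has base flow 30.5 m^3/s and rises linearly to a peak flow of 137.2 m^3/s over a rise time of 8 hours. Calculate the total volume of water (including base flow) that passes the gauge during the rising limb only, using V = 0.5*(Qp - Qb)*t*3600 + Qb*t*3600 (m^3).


V = 0.5*(137.2 - 30.5)*8*3600 + 30.5*8*3600 = 2.4149e+06 m^3


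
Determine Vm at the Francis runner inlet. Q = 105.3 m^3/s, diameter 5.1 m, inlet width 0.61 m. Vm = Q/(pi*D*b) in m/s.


Vm = 105.3 / (pi * 5.1 * 0.61) = 10.7740 m/s


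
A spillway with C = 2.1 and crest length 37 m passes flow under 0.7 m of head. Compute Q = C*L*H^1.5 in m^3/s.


Q = 2.1 * 37 * 0.7^1.5 = 45.5059 m^3/s


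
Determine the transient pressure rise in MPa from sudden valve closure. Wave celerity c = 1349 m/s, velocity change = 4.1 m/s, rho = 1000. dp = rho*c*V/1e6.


dp = 1000 * 1349 * 4.1 / 1e6 = 5.5309 MPa


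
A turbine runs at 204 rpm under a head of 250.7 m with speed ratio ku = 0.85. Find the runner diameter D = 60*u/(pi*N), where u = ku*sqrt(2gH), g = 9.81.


u = 0.85 * sqrt(2*9.81*250.7) = 59.6136 m/s
D = 60 * 59.6136 / (pi * 204) = 5.5811 m


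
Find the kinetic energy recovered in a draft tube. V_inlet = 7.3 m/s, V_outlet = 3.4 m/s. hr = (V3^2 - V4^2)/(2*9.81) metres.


hr = (7.3^2 - 3.4^2) / (2*9.81) = 2.1269 m


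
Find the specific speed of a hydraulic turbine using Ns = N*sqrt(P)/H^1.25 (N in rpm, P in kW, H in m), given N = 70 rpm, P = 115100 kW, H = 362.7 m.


Ns = 70 * 115100^0.5 / 362.7^1.25 = 15.0038


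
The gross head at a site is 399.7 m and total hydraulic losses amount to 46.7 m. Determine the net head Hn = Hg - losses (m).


Hn = 399.7 - 46.7 = 353.0000 m


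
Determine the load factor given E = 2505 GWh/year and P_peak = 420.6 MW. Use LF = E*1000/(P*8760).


LF = 2505 * 1000 / (420.6 * 8760) = 0.6799


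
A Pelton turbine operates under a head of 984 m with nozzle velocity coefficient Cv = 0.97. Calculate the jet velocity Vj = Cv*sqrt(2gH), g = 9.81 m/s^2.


Vj = 0.97 * sqrt(2*9.81*984) = 134.7779 m/s


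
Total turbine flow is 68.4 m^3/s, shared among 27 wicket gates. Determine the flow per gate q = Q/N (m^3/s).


q = 68.4 / 27 = 2.5333 m^3/s


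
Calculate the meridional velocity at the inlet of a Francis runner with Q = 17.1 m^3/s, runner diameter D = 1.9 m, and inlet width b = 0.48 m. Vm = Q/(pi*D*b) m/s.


Vm = 17.1 / (pi * 1.9 * 0.48) = 5.9683 m/s


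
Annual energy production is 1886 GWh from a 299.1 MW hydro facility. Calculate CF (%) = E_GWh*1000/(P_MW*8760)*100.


CF = 1886 * 1000 / (299.1 * 8760) * 100 = 71.9815 %


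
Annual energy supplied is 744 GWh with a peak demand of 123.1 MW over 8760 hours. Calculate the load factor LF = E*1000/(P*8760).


LF = 744 * 1000 / (123.1 * 8760) = 0.6899


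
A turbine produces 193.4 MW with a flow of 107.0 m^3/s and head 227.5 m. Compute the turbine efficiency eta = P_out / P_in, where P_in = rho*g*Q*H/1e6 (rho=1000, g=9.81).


P_in = 1000 * 9.81 * 107.0 * 227.5 / 1e6 = 238.7999 MW
eta = 193.4 / 238.7999 = 0.8099


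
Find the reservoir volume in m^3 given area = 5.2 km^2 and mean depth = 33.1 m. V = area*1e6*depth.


V = 5.2 * 1e6 * 33.1 = 1.7212e+08 m^3


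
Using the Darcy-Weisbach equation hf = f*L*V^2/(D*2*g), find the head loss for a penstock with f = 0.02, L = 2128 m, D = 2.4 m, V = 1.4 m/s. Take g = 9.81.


hf = 0.02 * 2128 * 1.4^2 / (2.4 * 2 * 9.81) = 1.7715 m


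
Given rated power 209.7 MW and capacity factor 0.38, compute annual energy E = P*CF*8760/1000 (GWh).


E = 209.7 * 0.38 * 8760 / 1000 = 698.0494 GWh


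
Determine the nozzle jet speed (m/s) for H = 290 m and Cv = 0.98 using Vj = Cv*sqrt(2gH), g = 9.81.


Vj = 0.98 * sqrt(2*9.81*290) = 73.9221 m/s


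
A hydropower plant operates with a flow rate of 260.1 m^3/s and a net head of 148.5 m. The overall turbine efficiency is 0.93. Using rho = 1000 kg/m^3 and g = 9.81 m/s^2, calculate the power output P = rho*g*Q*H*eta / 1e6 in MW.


P = 1000 * 9.81 * 260.1 * 148.5 * 0.93 / 1e6 = 352.3861 MW


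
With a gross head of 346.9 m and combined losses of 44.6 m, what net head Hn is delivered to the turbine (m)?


Hn = 346.9 - 44.6 = 302.3000 m


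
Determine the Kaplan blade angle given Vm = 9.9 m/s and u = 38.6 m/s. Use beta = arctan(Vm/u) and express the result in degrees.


beta = arctan(9.9 / 38.6) = 14.3850 degrees


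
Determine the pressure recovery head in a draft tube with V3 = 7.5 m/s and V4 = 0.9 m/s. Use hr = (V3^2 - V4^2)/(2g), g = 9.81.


hr = (7.5^2 - 0.9^2) / (2*9.81) = 2.8257 m


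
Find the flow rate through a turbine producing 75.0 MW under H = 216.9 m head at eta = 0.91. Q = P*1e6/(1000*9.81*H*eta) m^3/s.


Q = 75.0 * 1e6 / (1000 * 9.81 * 216.9 * 0.91) = 38.7339 m^3/s


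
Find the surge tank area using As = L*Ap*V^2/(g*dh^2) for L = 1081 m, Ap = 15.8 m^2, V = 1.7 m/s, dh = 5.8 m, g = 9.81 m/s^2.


As = 1081 * 15.8 * 1.7^2 / (9.81 * 5.8^2) = 149.5738 m^2


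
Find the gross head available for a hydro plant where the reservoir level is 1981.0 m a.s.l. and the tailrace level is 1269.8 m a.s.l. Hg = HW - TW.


Hg = 1981.0 - 1269.8 = 711.2000 m


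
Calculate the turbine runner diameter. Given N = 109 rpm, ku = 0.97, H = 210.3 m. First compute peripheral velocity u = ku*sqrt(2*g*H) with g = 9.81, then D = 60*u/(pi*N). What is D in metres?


u = 0.97 * sqrt(2*9.81*210.3) = 62.3076 m/s
D = 60 * 62.3076 / (pi * 109) = 10.9173 m


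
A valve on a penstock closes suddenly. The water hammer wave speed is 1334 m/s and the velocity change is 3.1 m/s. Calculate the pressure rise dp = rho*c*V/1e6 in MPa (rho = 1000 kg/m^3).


dp = 1000 * 1334 * 3.1 / 1e6 = 4.1354 MPa


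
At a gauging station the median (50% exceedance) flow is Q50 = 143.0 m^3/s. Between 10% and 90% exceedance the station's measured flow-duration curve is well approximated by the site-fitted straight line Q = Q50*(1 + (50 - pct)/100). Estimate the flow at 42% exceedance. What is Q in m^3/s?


Q = 143.0 * (1 + (50 - 42)/100) = 154.4400 m^3/s


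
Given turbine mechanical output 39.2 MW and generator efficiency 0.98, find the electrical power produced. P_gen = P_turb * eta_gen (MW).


P_gen = 39.2 * 0.98 = 38.4160 MW


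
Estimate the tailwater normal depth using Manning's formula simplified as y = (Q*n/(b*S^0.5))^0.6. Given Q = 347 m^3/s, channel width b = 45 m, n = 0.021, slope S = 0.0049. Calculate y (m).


y = (347 * 0.021 / (45 * 0.0049^0.5))^0.6 = 1.6540 m


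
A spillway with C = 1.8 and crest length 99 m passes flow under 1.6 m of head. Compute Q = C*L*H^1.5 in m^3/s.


Q = 1.8 * 99 * 1.6^1.5 = 360.6514 m^3/s


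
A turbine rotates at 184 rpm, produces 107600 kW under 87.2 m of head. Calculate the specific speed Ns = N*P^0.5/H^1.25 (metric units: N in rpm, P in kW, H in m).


Ns = 184 * 107600^0.5 / 87.2^1.25 = 226.5053


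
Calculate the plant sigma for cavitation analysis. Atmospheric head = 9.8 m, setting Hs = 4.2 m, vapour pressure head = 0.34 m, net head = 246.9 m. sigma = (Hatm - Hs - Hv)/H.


sigma = (9.8 - 4.2 - 0.34) / 246.9 = 0.0213


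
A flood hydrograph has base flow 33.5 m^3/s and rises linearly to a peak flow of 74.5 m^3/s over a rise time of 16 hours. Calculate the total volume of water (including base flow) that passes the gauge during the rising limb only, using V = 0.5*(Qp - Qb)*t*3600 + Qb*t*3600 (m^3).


V = 0.5*(74.5 - 33.5)*16*3600 + 33.5*16*3600 = 3.1104e+06 m^3


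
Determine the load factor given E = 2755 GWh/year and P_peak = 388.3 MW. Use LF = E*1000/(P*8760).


LF = 2755 * 1000 / (388.3 * 8760) = 0.8099


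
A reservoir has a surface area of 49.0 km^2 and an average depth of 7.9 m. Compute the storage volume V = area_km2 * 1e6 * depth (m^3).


V = 49.0 * 1e6 * 7.9 = 3.8710e+08 m^3


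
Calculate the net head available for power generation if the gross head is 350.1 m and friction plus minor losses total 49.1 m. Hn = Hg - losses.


Hn = 350.1 - 49.1 = 301.0000 m


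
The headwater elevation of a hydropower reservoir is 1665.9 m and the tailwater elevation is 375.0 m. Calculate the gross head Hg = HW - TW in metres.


Hg = 1665.9 - 375.0 = 1290.9000 m


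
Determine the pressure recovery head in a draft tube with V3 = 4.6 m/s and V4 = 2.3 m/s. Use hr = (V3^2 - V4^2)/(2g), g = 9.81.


hr = (4.6^2 - 2.3^2) / (2*9.81) = 0.8089 m


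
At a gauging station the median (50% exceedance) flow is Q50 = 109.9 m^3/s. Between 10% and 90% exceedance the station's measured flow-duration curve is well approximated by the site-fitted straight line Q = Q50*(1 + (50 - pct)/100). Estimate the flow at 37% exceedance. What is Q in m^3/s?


Q = 109.9 * (1 + (50 - 37)/100) = 124.1870 m^3/s


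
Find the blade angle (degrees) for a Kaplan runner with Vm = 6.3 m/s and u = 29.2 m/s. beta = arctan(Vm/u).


beta = arctan(6.3 / 29.2) = 12.1751 degrees


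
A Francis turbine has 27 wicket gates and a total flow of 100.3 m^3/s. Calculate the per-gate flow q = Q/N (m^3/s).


q = 100.3 / 27 = 3.7148 m^3/s


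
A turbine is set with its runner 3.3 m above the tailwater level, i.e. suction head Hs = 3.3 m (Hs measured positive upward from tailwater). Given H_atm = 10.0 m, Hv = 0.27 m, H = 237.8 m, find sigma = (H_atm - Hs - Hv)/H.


sigma = (10.0 - 3.3 - 0.27) / 237.8 = 0.0270


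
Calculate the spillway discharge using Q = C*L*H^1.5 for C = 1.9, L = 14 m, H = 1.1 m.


Q = 1.9 * 14 * 1.1^1.5 = 30.6881 m^3/s


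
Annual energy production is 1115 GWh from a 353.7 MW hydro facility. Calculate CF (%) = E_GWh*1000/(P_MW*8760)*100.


CF = 1115 * 1000 / (353.7 * 8760) * 100 = 35.9862 %


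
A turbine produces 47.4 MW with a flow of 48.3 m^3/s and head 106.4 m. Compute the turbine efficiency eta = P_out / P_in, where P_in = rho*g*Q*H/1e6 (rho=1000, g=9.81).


P_in = 1000 * 9.81 * 48.3 * 106.4 / 1e6 = 50.4148 MW
eta = 47.4 / 50.4148 = 0.9402


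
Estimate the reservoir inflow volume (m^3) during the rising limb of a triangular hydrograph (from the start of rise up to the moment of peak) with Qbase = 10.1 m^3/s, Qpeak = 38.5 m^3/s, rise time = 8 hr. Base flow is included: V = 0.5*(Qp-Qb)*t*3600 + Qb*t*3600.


V = 0.5*(38.5 - 10.1)*8*3600 + 10.1*8*3600 = 699840.0000 m^3


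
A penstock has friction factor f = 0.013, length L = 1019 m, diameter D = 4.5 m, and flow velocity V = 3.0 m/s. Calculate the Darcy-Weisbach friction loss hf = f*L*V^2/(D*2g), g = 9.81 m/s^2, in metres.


hf = 0.013 * 1019 * 3.0^2 / (4.5 * 2 * 9.81) = 1.3504 m


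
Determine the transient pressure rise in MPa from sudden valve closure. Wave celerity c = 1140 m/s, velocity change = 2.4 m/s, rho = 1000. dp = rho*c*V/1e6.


dp = 1000 * 1140 * 2.4 / 1e6 = 2.7360 MPa


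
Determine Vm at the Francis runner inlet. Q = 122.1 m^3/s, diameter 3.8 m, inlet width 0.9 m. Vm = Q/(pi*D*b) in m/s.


Vm = 122.1 / (pi * 3.8 * 0.9) = 11.3642 m/s


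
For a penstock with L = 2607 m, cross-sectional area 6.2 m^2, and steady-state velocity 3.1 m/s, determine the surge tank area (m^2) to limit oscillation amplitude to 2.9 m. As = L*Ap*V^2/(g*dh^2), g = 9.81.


As = 2607 * 6.2 * 3.1^2 / (9.81 * 2.9^2) = 1882.7433 m^2


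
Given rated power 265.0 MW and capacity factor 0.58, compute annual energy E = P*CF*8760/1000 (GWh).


E = 265.0 * 0.58 * 8760 / 1000 = 1346.4120 GWh


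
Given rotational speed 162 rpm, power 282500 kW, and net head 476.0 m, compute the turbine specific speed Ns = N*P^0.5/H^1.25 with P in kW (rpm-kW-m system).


Ns = 162 * 282500^0.5 / 476.0^1.25 = 38.7272


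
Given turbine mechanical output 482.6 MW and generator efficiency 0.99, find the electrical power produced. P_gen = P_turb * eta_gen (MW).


P_gen = 482.6 * 0.99 = 477.7740 MW


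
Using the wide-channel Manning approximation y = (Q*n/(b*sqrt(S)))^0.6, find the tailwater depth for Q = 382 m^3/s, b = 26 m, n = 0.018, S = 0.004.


y = (382 * 0.018 / (26 * 0.004^0.5))^0.6 = 2.3594 m


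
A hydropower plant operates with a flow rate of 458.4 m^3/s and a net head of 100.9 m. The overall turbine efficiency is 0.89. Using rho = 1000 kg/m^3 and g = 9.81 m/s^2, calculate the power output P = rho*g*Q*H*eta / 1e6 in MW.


P = 1000 * 9.81 * 458.4 * 100.9 * 0.89 / 1e6 = 403.8265 MW


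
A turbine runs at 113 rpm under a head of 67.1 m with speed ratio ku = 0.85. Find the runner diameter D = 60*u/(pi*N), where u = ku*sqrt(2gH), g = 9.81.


u = 0.85 * sqrt(2*9.81*67.1) = 30.8411 m/s
D = 60 * 30.8411 / (pi * 113) = 5.2126 m


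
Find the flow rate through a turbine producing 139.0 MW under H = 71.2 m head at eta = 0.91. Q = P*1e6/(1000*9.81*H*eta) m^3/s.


Q = 139.0 * 1e6 / (1000 * 9.81 * 71.2 * 0.91) = 218.6877 m^3/s


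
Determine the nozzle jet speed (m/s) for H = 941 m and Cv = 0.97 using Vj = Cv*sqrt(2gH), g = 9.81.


Vj = 0.97 * sqrt(2*9.81*941) = 131.8002 m/s


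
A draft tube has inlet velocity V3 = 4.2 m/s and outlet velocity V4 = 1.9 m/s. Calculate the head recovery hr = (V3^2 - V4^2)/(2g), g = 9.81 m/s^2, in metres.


hr = (4.2^2 - 1.9^2) / (2*9.81) = 0.7151 m


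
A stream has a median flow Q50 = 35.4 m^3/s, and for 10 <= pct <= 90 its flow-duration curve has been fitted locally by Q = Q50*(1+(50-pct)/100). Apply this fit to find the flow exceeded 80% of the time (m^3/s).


Q = 35.4 * (1 + (50 - 80)/100) = 24.7800 m^3/s


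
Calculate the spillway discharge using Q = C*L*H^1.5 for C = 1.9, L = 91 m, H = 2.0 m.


Q = 1.9 * 91 * 2.0^1.5 = 489.0350 m^3/s


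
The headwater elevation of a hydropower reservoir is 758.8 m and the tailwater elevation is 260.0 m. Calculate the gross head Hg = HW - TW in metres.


Hg = 758.8 - 260.0 = 498.8000 m


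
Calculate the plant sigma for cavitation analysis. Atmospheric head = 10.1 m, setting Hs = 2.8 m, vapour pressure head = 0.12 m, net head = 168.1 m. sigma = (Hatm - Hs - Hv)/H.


sigma = (10.1 - 2.8 - 0.12) / 168.1 = 0.0427


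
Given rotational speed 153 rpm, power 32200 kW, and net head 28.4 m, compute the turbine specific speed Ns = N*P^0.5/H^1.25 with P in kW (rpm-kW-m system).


Ns = 153 * 32200^0.5 / 28.4^1.25 = 418.7660


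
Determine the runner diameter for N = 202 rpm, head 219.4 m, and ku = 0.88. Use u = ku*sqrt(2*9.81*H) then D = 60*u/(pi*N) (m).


u = 0.88 * sqrt(2*9.81*219.4) = 57.7365 m/s
D = 60 * 57.7365 / (pi * 202) = 5.4588 m


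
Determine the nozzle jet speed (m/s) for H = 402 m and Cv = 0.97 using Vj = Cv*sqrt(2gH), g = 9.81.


Vj = 0.97 * sqrt(2*9.81*402) = 86.1458 m/s


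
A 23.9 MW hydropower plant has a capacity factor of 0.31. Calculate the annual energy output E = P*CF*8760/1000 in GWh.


E = 23.9 * 0.31 * 8760 / 1000 = 64.9028 GWh


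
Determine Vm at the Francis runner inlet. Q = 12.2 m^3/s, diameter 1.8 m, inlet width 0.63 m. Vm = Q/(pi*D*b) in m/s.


Vm = 12.2 / (pi * 1.8 * 0.63) = 3.4245 m/s


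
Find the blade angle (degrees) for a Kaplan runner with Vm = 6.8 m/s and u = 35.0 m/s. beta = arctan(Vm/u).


beta = arctan(6.8 / 35.0) = 10.9948 degrees


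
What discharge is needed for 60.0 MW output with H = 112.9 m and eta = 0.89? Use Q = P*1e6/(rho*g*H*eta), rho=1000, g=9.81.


Q = 60.0 * 1e6 / (1000 * 9.81 * 112.9 * 0.89) = 60.8693 m^3/s


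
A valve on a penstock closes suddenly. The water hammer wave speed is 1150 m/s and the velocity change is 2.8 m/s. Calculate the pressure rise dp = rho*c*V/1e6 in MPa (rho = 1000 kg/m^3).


dp = 1000 * 1150 * 2.8 / 1e6 = 3.2200 MPa


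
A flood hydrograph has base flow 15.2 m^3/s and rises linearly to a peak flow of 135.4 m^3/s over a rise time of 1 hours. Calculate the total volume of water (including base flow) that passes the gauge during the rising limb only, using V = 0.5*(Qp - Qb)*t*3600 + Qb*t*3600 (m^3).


V = 0.5*(135.4 - 15.2)*1*3600 + 15.2*1*3600 = 271080.0000 m^3


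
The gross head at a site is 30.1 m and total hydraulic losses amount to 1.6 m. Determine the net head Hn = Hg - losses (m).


Hn = 30.1 - 1.6 = 28.5000 m


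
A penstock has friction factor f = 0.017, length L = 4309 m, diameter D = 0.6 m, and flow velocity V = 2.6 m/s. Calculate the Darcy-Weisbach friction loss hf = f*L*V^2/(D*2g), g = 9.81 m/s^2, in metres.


hf = 0.017 * 4309 * 2.6^2 / (0.6 * 2 * 9.81) = 42.0651 m


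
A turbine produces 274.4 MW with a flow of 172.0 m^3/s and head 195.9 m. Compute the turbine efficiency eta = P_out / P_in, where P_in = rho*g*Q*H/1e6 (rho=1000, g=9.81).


P_in = 1000 * 9.81 * 172.0 * 195.9 / 1e6 = 330.5460 MW
eta = 274.4 / 330.5460 = 0.8301


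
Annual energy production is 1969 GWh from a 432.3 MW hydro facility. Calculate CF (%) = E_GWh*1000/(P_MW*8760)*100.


CF = 1969 * 1000 / (432.3 * 8760) * 100 = 51.9944 %


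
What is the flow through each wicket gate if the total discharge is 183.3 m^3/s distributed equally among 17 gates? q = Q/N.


q = 183.3 / 17 = 10.7824 m^3/s


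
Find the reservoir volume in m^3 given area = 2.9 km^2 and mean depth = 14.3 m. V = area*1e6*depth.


V = 2.9 * 1e6 * 14.3 = 4.1470e+07 m^3


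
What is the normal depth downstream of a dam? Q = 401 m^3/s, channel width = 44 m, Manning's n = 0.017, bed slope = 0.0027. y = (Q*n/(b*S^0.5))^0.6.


y = (401 * 0.017 / (44 * 0.0027^0.5))^0.6 = 1.9261 m


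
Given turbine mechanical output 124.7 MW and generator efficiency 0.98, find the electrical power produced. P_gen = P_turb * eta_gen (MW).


P_gen = 124.7 * 0.98 = 122.2060 MW


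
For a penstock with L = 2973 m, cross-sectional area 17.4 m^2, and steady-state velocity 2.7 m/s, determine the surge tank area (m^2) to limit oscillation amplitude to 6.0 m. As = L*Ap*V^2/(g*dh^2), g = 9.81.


As = 2973 * 17.4 * 2.7^2 / (9.81 * 6.0^2) = 1067.8252 m^2


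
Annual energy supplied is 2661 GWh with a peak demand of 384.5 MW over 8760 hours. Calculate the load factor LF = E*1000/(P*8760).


LF = 2661 * 1000 / (384.5 * 8760) = 0.7900


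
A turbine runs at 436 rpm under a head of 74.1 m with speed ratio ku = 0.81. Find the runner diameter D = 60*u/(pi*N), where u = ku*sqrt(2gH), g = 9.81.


u = 0.81 * sqrt(2*9.81*74.1) = 30.8847 m/s
D = 60 * 30.8847 / (pi * 436) = 1.3529 m


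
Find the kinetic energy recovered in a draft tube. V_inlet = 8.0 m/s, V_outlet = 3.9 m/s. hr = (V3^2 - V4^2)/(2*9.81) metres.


hr = (8.0^2 - 3.9^2) / (2*9.81) = 2.4867 m


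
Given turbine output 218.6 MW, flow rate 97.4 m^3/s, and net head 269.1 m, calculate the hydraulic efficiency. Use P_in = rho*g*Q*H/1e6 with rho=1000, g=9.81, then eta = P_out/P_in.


P_in = 1000 * 9.81 * 97.4 * 269.1 / 1e6 = 257.1234 MW
eta = 218.6 / 257.1234 = 0.8502


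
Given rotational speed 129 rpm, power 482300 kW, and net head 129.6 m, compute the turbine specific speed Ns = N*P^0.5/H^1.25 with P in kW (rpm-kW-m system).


Ns = 129 * 482300^0.5 / 129.6^1.25 = 204.8765


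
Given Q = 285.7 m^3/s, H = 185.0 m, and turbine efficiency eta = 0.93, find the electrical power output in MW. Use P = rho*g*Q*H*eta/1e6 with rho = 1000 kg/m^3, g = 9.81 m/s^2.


P = 1000 * 9.81 * 285.7 * 185.0 * 0.93 / 1e6 = 482.2075 MW


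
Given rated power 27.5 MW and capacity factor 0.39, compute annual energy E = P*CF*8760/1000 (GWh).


E = 27.5 * 0.39 * 8760 / 1000 = 93.9510 GWh


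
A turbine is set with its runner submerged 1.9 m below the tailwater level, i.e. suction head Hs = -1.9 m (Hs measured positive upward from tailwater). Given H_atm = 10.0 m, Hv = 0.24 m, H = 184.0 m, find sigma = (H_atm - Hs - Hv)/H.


sigma = (10.0 - (-1.9) - 0.24) / 184.0 = 0.0634


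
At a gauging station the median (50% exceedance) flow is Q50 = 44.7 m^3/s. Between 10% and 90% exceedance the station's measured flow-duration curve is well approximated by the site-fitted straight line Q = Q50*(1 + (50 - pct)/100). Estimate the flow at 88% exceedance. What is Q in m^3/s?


Q = 44.7 * (1 + (50 - 88)/100) = 27.7140 m^3/s


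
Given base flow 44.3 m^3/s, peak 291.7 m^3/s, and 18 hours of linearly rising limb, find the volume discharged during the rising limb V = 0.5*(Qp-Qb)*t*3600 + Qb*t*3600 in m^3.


V = 0.5*(291.7 - 44.3)*18*3600 + 44.3*18*3600 = 1.0886e+07 m^3


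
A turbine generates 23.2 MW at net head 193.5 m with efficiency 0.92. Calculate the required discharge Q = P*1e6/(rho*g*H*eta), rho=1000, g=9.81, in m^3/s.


Q = 23.2 * 1e6 / (1000 * 9.81 * 193.5 * 0.92) = 13.2847 m^3/s


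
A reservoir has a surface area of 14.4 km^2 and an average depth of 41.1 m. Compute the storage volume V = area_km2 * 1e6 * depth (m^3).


V = 14.4 * 1e6 * 41.1 = 5.9184e+08 m^3


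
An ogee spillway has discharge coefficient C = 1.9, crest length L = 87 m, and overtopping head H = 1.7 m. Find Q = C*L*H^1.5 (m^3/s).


Q = 1.9 * 87 * 1.7^1.5 = 366.3922 m^3/s


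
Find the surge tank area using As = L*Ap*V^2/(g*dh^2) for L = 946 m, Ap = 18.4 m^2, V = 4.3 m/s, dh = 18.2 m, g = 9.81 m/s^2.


As = 946 * 18.4 * 4.3^2 / (9.81 * 18.2^2) = 99.0453 m^2


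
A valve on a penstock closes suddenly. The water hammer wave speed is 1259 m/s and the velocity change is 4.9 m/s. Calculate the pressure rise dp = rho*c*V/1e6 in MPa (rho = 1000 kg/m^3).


dp = 1000 * 1259 * 4.9 / 1e6 = 6.1691 MPa


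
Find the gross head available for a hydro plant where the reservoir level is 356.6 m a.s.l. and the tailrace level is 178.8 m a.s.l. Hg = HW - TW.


Hg = 356.6 - 178.8 = 177.8000 m


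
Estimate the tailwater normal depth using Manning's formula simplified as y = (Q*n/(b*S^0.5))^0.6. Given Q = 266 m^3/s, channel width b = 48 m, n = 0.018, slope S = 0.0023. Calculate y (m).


y = (266 * 0.018 / (48 * 0.0023^0.5))^0.6 = 1.5518 m


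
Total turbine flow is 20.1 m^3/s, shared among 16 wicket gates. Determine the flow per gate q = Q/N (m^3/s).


q = 20.1 / 16 = 1.2563 m^3/s


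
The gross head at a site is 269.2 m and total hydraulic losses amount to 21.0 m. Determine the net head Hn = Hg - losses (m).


Hn = 269.2 - 21.0 = 248.2000 m


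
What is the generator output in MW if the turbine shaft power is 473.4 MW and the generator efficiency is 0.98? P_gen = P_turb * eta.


P_gen = 473.4 * 0.98 = 463.9320 MW


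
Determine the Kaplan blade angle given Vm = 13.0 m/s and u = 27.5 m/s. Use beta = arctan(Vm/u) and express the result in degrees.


beta = arctan(13.0 / 27.5) = 25.3014 degrees


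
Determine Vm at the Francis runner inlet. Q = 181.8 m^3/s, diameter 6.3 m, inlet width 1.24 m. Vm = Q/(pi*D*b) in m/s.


Vm = 181.8 / (pi * 6.3 * 1.24) = 7.4077 m/s


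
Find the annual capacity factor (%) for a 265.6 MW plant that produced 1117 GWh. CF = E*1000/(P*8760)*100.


CF = 1117 * 1000 / (265.6 * 8760) * 100 = 48.0088 %
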